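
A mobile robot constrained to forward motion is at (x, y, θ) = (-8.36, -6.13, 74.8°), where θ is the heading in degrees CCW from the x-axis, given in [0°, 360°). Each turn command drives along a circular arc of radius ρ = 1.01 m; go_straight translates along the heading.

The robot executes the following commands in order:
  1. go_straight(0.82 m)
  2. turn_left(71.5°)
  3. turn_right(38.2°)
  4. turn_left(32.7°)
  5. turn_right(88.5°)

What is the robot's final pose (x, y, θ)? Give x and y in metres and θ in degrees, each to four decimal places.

(-9.4414, -1.8379, 52.3000°)

set_pose: (x, y, θ) = (-8.3600, -6.1300, 74.8000°), ρ = 1.01
go_straight(0.82): x += 0.82·cos θ, y += 0.82·sin θ → (-8.1450, -5.3387, 74.8000°)
turn_left(71.5°): centre at ρ to the left, rotate +71.5° → (-8.5593, -4.2336, 146.3000°)
turn_right(38.2°): centre at ρ to the right, rotate −38.2° → (-8.9589, -3.7071, 108.1000°)
turn_left(32.7°): centre at ρ to the left, rotate +32.7° → (-9.2806, -3.2382, 140.8000°)
turn_right(88.5°): centre at ρ to the right, rotate −88.5° → (-9.4414, -1.8379, 52.3000°)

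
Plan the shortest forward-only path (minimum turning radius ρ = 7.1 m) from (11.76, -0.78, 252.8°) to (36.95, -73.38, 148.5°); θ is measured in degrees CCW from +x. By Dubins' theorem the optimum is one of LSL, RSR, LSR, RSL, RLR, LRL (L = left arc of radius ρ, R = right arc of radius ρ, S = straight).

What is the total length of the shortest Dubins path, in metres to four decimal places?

91.5033 m

Let ψ = atan2(Δy, Δx) = atan2(-72.60, 25.19) = -70.8648° be the start→goal bearing.
Normalize: d = |goal − start| / ρ = 76.845924/7.1 = 10.823370, α = (θ_start − ψ) mod 360° = 323.6648° = 5.649016 rad, β = (θ_goal − ψ) mod 360° = 219.3648° = 3.828638 rad.
Common terms: sin α = -0.592509, cos α = 0.805564, sin β = -0.634255, cos β = -0.773124, cos(α−β) = -0.246999, d² = 117.145330. Work in radians in the unit-radius frame; every candidate has L = ρ·(t + p + q).
LSL: p² = 2 + d² − 2cos(α−β) + 2d(sin α − sin β) = 120.543010; p = √p² = 10.979208; φ = atan2(cos β − cos α, d + sin α − sin β) = -0.144289 rad; t = (φ − α) mod 2π = 0.489880 rad, q = (β − φ) mod 2π = 3.972927 rad → L = 7.1·(0.489880 + 10.979208 + 3.972927) = 7.1·15.442015 = 109.638306 m
RSR: p² = 2 + d² − 2cos(α−β) + 2d(sin β − sin α) = 118.735646; p = √p² = 10.896589; φ = atan2(cos α − cos β, d − sin α + sin β) = 0.145391 rad; t = (α − φ) mod 2π = 5.503625 rad, q = (φ − β) mod 2π = 2.599938 rad → L = 7.1·(5.503625 + 10.896589 + 2.599938) = 7.1·19.000152 = 134.901083 m
LSR: p² = d² − 2 + 2cos(α−β) + 2d(sin α + sin β) = 88.095895; p = √p² = 9.385941; φ = atan2(−cos α − cos β, d + sin α + sin β) − atan2(−2, p) = 0.206564 rad; t = (φ − α) mod 2π = 0.840734 rad, q = (φ − β) mod 2π = 2.661112 rad → L = 7.1·(0.840734 + 9.385941 + 2.661112) = 7.1·12.887787 = 91.503287 m
RSL: p² = d² − 2 + 2cos(α−β) − 2d(sin α + sin β) = 141.206770; p = √p² = 11.883045; φ = atan2(cos α + cos β, d − sin α − sin β) − atan2(2, p) = -0.164052 rad; t = (α − φ) mod 2π = 5.813068 rad, q = (β − φ) mod 2π = 3.992690 rad → L = 7.1·(5.813068 + 11.883045 + 3.992690) = 7.1·21.688803 = 153.990504 m
RLR: c = (6 − d² + 2cos(α−β) + 2d(sin α − sin β))/8 = -13.841956, |c| > 1 → infeasible
LRL: c = (6 − d² + 2cos(α−β) − 2d(sin α − sin β))/8 = -14.067876, |c| > 1 → infeasible
Shortest: LSR with L = 91.503287 m ≈ 91.5033 m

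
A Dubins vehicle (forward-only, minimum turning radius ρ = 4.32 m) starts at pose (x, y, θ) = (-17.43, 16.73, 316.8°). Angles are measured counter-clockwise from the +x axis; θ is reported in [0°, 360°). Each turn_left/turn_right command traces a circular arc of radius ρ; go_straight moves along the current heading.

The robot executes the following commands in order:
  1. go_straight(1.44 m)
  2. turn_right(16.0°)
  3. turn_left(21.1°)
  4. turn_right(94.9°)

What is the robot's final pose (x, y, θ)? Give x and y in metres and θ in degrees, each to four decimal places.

(-14.0879, 7.2738, 227.0000°)

set_pose: (x, y, θ) = (-17.4300, 16.7300, 316.8000°), ρ = 4.32
go_straight(1.44): x += 1.44·cos θ, y += 1.44·sin θ → (-16.3803, 15.7443, 316.8000°)
turn_right(16.0°): centre at ρ to the right, rotate −16.0° → (-15.6268, 14.8071, 300.8000°)
turn_left(21.1°): centre at ρ to the left, rotate +21.1° → (-14.5817, 13.6196, 321.9000°)
turn_right(94.9°): centre at ρ to the right, rotate −94.9° → (-14.0879, 7.2738, 227.0000°)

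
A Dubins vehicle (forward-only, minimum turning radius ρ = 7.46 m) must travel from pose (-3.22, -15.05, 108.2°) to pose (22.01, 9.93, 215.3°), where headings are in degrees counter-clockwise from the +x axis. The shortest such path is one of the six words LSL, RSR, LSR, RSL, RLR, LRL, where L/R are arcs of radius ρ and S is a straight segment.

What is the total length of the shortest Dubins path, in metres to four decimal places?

Let ψ = atan2(Δy, Δx) = atan2(24.98, 25.23) = 44.7147° be the start→goal bearing.
Normalize: d = |goal − start| / ρ = 35.504272/7.46 = 4.759286, α = (θ_start − ψ) mod 360° = 63.4853° = 1.108027 rad, β = (θ_goal − ψ) mod 360° = 170.5853° = 2.977275 rad.
Common terms: sin α = 0.894820, cos α = 0.446428, sin β = 0.163579, cos β = -0.986530, cos(α−β) = -0.294040, d² = 22.650801. Work in radians in the unit-radius frame; every candidate has L = ρ·(t + p + q).
LSL: p² = 2 + d² − 2cos(α−β) + 2d(sin α − sin β) = 32.199244; p = √p² = 5.674438; φ = atan2(cos β − cos α, d + sin α − sin β) = -0.255293 rad; t = (φ − α) mod 2π = 4.919865 rad, q = (β − φ) mod 2π = 3.232567 rad → L = 7.46·(4.919865 + 5.674438 + 3.232567) = 7.46·13.826871 = 103.148455 m
RSR: p² = 2 + d² − 2cos(α−β) + 2d(sin β − sin α) = 18.278519; p = √p² = 4.275338; φ = atan2(cos α − cos β, d − sin α + sin β) = 0.341784 rad; t = (α − φ) mod 2π = 0.766243 rad, q = (φ − β) mod 2π = 3.647694 rad → L = 7.46·(0.766243 + 4.275338 + 3.647694) = 7.46·8.689276 = 64.822000 m
LSR: p² = d² − 2 + 2cos(α−β) + 2d(sin α + sin β) = 30.137168; p = √p² = 5.489733; φ = atan2(−cos α − cos β, d + sin α + sin β) − atan2(−2, p) = 0.441944 rad; t = (φ − α) mod 2π = 5.617102 rad, q = (φ − β) mod 2π = 3.747855 rad → L = 7.46·(5.617102 + 5.489733 + 3.747855) = 7.46·14.854690 = 110.815988 m
RSL: p² = d² − 2 + 2cos(α−β) − 2d(sin α + sin β) = 9.988272; p = √p² = 3.160423; φ = atan2(cos α + cos β, d − sin α − sin β) − atan2(2, p) = -0.709123 rad; t = (α − φ) mod 2π = 1.817150 rad, q = (β − φ) mod 2π = 3.686398 rad → L = 7.46·(1.817150 + 3.160423 + 3.686398) = 7.46·8.663971 = 64.633227 m
RLR: c = (6 − d² + 2cos(α−β) + 2d(sin α − sin β))/8 = -1.284815, |c| > 1 → infeasible
LRL: c = (6 − d² + 2cos(α−β) − 2d(sin α − sin β))/8 = -3.024905, |c| > 1 → infeasible
Shortest: RSL with L = 64.633227 m ≈ 64.6332 m

64.6332 m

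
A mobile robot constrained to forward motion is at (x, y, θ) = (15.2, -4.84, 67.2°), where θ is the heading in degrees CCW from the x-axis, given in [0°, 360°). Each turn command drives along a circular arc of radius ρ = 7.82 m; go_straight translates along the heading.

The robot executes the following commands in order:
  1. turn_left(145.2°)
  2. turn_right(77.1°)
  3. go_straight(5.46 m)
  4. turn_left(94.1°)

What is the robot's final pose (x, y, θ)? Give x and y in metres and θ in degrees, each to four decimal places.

set_pose: (x, y, θ) = (15.2000, -4.8400, 67.2000°), ρ = 7.82
turn_left(145.2°): centre at ρ to the left, rotate +145.2° → (3.8009, 4.7930, 212.4000°)
turn_right(77.1°): centre at ρ to the right, rotate −77.1° → (-5.8898, 5.8372, 135.3000°)
go_straight(5.46): x += 5.46·cos θ, y += 5.46·sin θ → (-9.7708, 9.6777, 135.3000°)
turn_left(94.1°): centre at ρ to the left, rotate +94.1° → (-21.2089, 9.2083, 229.4000°)

(-21.2089, 9.2083, 229.4000°)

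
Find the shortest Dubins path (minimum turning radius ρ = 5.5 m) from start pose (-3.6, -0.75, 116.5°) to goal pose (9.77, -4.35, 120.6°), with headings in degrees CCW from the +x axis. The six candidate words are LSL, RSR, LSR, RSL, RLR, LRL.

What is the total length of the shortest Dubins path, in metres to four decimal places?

Let ψ = atan2(Δy, Δx) = atan2(-3.60, 13.37) = -15.0700° be the start→goal bearing.
Normalize: d = |goal − start| / ρ = 13.846187/5.5 = 2.517489, α = (θ_start − ψ) mod 360° = 131.5700° = 2.296330 rad, β = (θ_goal − ψ) mod 360° = 135.6700° = 2.367889 rad.
Common terms: sin α = 0.748145, cos α = -0.663535, sin β = 0.698790, cos β = -0.715327, cos(α−β) = 0.997441, d² = 6.337749. Work in radians in the unit-radius frame; every candidate has L = ρ·(t + p + q).
LSL: p² = 2 + d² − 2cos(α−β) + 2d(sin α − sin β) = 6.591372; p = √p² = 2.567367; φ = atan2(cos β − cos α, d + sin α − sin β) = -0.020175 rad; t = (φ − α) mod 2π = 3.966680 rad, q = (β − φ) mod 2π = 2.388063 rad → L = 5.5·(3.966680 + 2.567367 + 2.388063) = 5.5·8.922111 = 49.071608 m
RSR: p² = 2 + d² − 2cos(α−β) + 2d(sin β − sin α) = 6.094362; p = √p² = 2.468676; φ = atan2(cos α − cos β, d − sin α + sin β) = 0.020981 rad; t = (α − φ) mod 2π = 2.275349 rad, q = (φ − β) mod 2π = 3.936278 rad → L = 5.5·(2.275349 + 2.468676 + 3.936278) = 5.5·8.680303 = 47.741667 m
LSR: p² = d² − 2 + 2cos(α−β) + 2d(sin α + sin β) = 13.617915; p = √p² = 3.690246; φ = atan2(−cos α − cos β, d + sin α + sin β) − atan2(−2, p) = 0.831378 rad; t = (φ − α) mod 2π = 4.818233 rad, q = (φ − β) mod 2π = 4.746675 rad → L = 5.5·(4.818233 + 3.690246 + 4.746675) = 5.5·13.255154 = 72.903349 m
RSL: p² = d² − 2 + 2cos(α−β) − 2d(sin α + sin β) = -0.952654 < 0 → infeasible
RLR: c = (6 − d² + 2cos(α−β) + 2d(sin α − sin β))/8 = 0.238205; p = 2π − arccos c = 4.952906 rad; φ = atan2(cos α − cos β, d − sin α + sin β) = 0.020981 rad; t = (α − φ + p/2) mod 2π = 4.751802 rad, q = (α − β − t + p) mod 2π = 0.129546 rad → L = 5.5·(4.751802 + 4.952906 + 0.129546) = 5.5·9.834253 = 54.088393 m
LRL: c = (6 − d² + 2cos(α−β) − 2d(sin α − sin β))/8 = 0.176078; p = 2π − arccos c = 4.889390 rad; φ = atan2(cos β − cos α, d + sin α − sin β) = -0.020175 rad; t = (φ − α + p/2) mod 2π = 0.128190 rad, q = (β − α − t + p) mod 2π = 4.832758 rad → L = 5.5·(0.128190 + 4.889390 + 4.832758) = 5.5·9.850339 = 54.176864 m
Shortest: RSR with L = 47.741667 m ≈ 47.7417 m

47.7417 m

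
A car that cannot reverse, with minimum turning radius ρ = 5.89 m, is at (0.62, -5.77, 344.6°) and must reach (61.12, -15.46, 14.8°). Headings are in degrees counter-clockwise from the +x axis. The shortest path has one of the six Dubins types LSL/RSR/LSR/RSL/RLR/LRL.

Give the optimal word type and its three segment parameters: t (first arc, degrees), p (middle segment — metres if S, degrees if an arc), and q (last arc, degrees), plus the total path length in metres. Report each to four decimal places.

LSL: t = 5.8386°, p = 58.2404 m, q = 24.3614°, L = 61.3449 m

Let ψ = atan2(Δy, Δx) = atan2(-9.69, 60.50) = -9.0995° be the start→goal bearing.
Normalize: d = |goal − start| / ρ = 61.271087/5.89 = 10.402561, α = (θ_start − ψ) mod 360° = 353.6995° = 6.173221 rad, β = (θ_goal − ψ) mod 360° = 23.8995° = 0.417125 rad.
Common terms: sin α = -0.109743, cos α = 0.993960, sin β = 0.405134, cos β = 0.914257, cos(α−β) = 0.864275, d² = 108.213285. Work in radians in the unit-radius frame; every candidate has L = ρ·(t + p + q).
LSL: p² = 2 + d² − 2cos(α−β) + 2d(sin α − sin β) = 97.772665; p = √p² = 9.888006; φ = atan2(cos β − cos α, d + sin α − sin β) = -0.008061 rad; t = (φ − α) mod 2π = 0.101904 rad, q = (β − φ) mod 2π = 0.425186 rad → L = 5.89·(0.101904 + 9.888006 + 0.425186) = 5.89·10.415096 = 61.344913 m
RSR: p² = 2 + d² − 2cos(α−β) + 2d(sin β − sin α) = 119.196806; p = √p² = 10.917729; φ = atan2(cos α − cos β, d − sin α + sin β) = 0.007300 rad; t = (α − φ) mod 2π = 6.165921 rad, q = (φ − β) mod 2π = 5.873361 rad → L = 5.89·(6.165921 + 10.917729 + 5.873361) = 5.89·22.957010 = 135.216790 m
LSR: p² = d² − 2 + 2cos(α−β) + 2d(sin α + sin β) = 114.087480; p = √p² = 10.681174; φ = atan2(−cos α − cos β, d + sin α + sin β) − atan2(−2, p) = 0.008586 rad; t = (φ − α) mod 2π = 0.118550 rad, q = (φ − β) mod 2π = 5.874646 rad → L = 5.89·(0.118550 + 10.681174 + 5.874646) = 5.89·16.674371 = 98.212044 m
RSL: p² = d² − 2 + 2cos(α−β) − 2d(sin α + sin β) = 101.796189; p = √p² = 10.089410; φ = atan2(cos α + cos β, d − sin α − sin β) − atan2(2, p) = -0.009089 rad; t = (α − φ) mod 2π = 6.182310 rad, q = (β − φ) mod 2π = 0.426214 rad → L = 5.89·(6.182310 + 10.089410 + 0.426214) = 5.89·16.697934 = 98.350829 m
RLR: c = (6 − d² + 2cos(α−β) + 2d(sin α − sin β))/8 = -13.899601, |c| > 1 → infeasible
LRL: c = (6 − d² + 2cos(α−β) − 2d(sin α − sin β))/8 = -11.221583, |c| > 1 → infeasible
Shortest: LSL with L = 61.344913 m ≈ 61.3449 m
Convert LSL to answer units (arcs ×180/π): t = 0.101904·180/π = 5.8386°, p = ρ·p = 5.89·9.888006 = 58.2404 m, q = 0.425186·180/π = 24.3614°, L = 61.3449 m.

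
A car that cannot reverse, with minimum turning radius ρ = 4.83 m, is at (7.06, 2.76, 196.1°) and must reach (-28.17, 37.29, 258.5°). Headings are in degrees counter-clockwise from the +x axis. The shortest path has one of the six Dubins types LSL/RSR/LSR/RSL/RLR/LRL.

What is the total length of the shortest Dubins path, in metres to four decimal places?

57.7365 m

Let ψ = atan2(Δy, Δx) = atan2(34.53, -35.23) = 135.5749° be the start→goal bearing.
Normalize: d = |goal − start| / ρ = 49.330252/4.83 = 10.213303, α = (θ_start − ψ) mod 360° = 60.5251° = 1.056362 rad, β = (θ_goal − ψ) mod 360° = 122.9251° = 2.145448 rad.
Common terms: sin α = 0.870571, cos α = 0.492042, sin β = 0.839382, cos β = -0.543542, cos(α−β) = 0.463296, d² = 104.311553. Work in radians in the unit-radius frame; every candidate has L = ρ·(t + p + q).
LSL: p² = 2 + d² − 2cos(α−β) + 2d(sin α − sin β) = 106.022053; p = √p² = 10.296701; φ = atan2(cos β − cos α, d + sin α − sin β) = -0.100745 rad; t = (φ − α) mod 2π = 5.126078 rad, q = (β − φ) mod 2π = 2.246192 rad → L = 4.83·(5.126078 + 10.296701 + 2.246192) = 4.83·17.668972 = 85.341134 m
RSR: p² = 2 + d² − 2cos(α−β) + 2d(sin β − sin α) = 104.747869; p = √p² = 10.234641; φ = atan2(cos α − cos β, d − sin α + sin β) = 0.101358 rad; t = (α − φ) mod 2π = 0.955004 rad, q = (φ − β) mod 2π = 4.239095 rad → L = 4.83·(0.955004 + 10.234641 + 4.239095) = 4.83·15.428741 = 74.520817 m
LSR: p² = d² − 2 + 2cos(α−β) + 2d(sin α + sin β) = 138.166684; p = √p² = 11.754433; φ = atan2(−cos α − cos β, d + sin α + sin β) − atan2(−2, p) = 0.172854 rad; t = (φ − α) mod 2π = 5.399677 rad, q = (φ − β) mod 2π = 4.310592 rad → L = 4.83·(5.399677 + 11.754433 + 4.310592) = 4.83·21.464701 = 103.674506 m
RSL: p² = d² − 2 + 2cos(α−β) − 2d(sin α + sin β) = 68.309607; p = √p² = 8.264963; φ = atan2(cos α + cos β, d − sin α − sin β) − atan2(2, p) = -0.243478 rad; t = (α − φ) mod 2π = 1.299840 rad, q = (β − φ) mod 2π = 2.388925 rad → L = 4.83·(1.299840 + 8.264963 + 2.388925) = 4.83·11.953728 = 57.736505 m
RLR: c = (6 − d² + 2cos(α−β) + 2d(sin α − sin β))/8 = -12.093484, |c| > 1 → infeasible
LRL: c = (6 − d² + 2cos(α−β) − 2d(sin α − sin β))/8 = -12.252757, |c| > 1 → infeasible
Shortest: RSL with L = 57.736505 m ≈ 57.7365 m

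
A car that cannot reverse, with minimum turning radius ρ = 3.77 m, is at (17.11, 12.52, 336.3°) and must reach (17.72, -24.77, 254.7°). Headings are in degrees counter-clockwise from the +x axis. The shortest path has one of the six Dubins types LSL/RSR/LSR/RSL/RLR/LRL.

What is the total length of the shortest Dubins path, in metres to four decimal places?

Let ψ = atan2(Δy, Δx) = atan2(-37.29, 0.61) = -89.0628° be the start→goal bearing.
Normalize: d = |goal − start| / ρ = 37.294989/3.77 = 9.892570, α = (θ_start − ψ) mod 360° = 65.3628° = 1.140796 rad, β = (θ_goal − ψ) mod 360° = 343.7628° = 5.999793 rad.
Common terms: sin α = 0.908966, cos α = 0.416871, sin β = -0.279614, cos β = 0.960112, cos(α−β) = 0.146083, d² = 97.862941. Work in radians in the unit-radius frame; every candidate has L = ρ·(t + p + q).
LSL: p² = 2 + d² − 2cos(α−β) + 2d(sin α − sin β) = 123.086996; p = √p² = 11.094458; φ = atan2(cos β − cos α, d + sin α − sin β) = 0.048985 rad; t = (φ − α) mod 2π = 5.191374 rad, q = (β − φ) mod 2π = 5.950808 rad → L = 3.77·(5.191374 + 11.094458 + 5.950808) = 3.77·22.236640 = 83.832132 m
RSR: p² = 2 + d² − 2cos(α−β) + 2d(sin β − sin α) = 76.054555; p = √p² = 8.720926; φ = atan2(cos α − cos β, d − sin α + sin β) = -0.062332 rad; t = (α − φ) mod 2π = 1.203129 rad, q = (φ − β) mod 2π = 0.221060 rad → L = 3.77·(1.203129 + 8.720926 + 0.221060) = 3.77·10.145115 = 38.247083 m
LSR: p² = d² − 2 + 2cos(α−β) + 2d(sin α + sin β) = 108.606919; p = √p² = 10.421464; φ = atan2(−cos α − cos β, d + sin α + sin β) − atan2(−2, p) = 0.059478 rad; t = (φ − α) mod 2π = 5.201867 rad, q = (φ − β) mod 2π = 0.342870 rad → L = 3.77·(5.201867 + 10.421464 + 0.342870) = 3.77·15.966201 = 60.192577 m
RSL: p² = d² − 2 + 2cos(α−β) − 2d(sin α + sin β) = 83.703296; p = √p² = 9.148951; φ = atan2(cos α + cos β, d − sin α − sin β) − atan2(2, p) = -0.067649 rad; t = (α − φ) mod 2π = 1.208445 rad, q = (β − φ) mod 2π = 6.067442 rad → L = 3.77·(1.208445 + 9.148951 + 6.067442) = 3.77·16.424837 = 61.921637 m
RLR: c = (6 − d² + 2cos(α−β) + 2d(sin α − sin β))/8 = -8.506819, |c| > 1 → infeasible
LRL: c = (6 − d² + 2cos(α−β) − 2d(sin α − sin β))/8 = -14.385875, |c| > 1 → infeasible
Shortest: RSR with L = 38.247083 m ≈ 38.2471 m

38.2471 m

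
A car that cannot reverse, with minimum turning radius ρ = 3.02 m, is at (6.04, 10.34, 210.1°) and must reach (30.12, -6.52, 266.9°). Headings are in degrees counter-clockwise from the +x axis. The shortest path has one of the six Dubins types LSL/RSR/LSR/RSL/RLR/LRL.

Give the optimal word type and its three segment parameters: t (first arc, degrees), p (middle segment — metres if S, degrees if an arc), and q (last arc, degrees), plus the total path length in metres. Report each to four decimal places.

LSR: t = 128.6482°, p = 23.3254 m, q = 71.8482°, L = 33.8933 m

Let ψ = atan2(Δy, Δx) = atan2(-16.86, 24.08) = -34.9984° be the start→goal bearing.
Normalize: d = |goal − start| / ρ = 29.395680/3.02 = 9.733669, α = (θ_start − ψ) mod 360° = 245.0984° = 4.277774 rad, β = (θ_goal − ψ) mod 360° = 301.8984° = 5.269121 rad.
Common terms: sin α = -0.907032, cos α = -0.421061, sin β = -0.848986, cos β = 0.528415, cos(α−β) = 0.547563, d² = 94.744309. Work in radians in the unit-radius frame; every candidate has L = ρ·(t + p + q).
LSL: p² = 2 + d² − 2cos(α−β) + 2d(sin α − sin β) = 94.519183; p = √p² = 9.722098; φ = atan2(cos β − cos α, d + sin α − sin β) = 0.097818 rad; t = (φ − α) mod 2π = 2.103229 rad, q = (β − φ) mod 2π = 5.171304 rad → L = 3.02·(2.103229 + 9.722098 + 5.171304) = 3.02·16.996630 = 51.329823 m
RSR: p² = 2 + d² − 2cos(α−β) + 2d(sin β − sin α) = 96.779183; p = √p² = 9.837641; φ = atan2(cos α − cos β, d − sin α + sin β) = -0.096665 rad; t = (α − φ) mod 2π = 4.374439 rad, q = (φ − β) mod 2π = 0.917399 rad → L = 3.02·(4.374439 + 9.837641 + 0.917399) = 3.02·15.129479 = 45.691028 m
LSR: p² = d² − 2 + 2cos(α−β) + 2d(sin α + sin β) = 59.654427; p = √p² = 7.723628; φ = atan2(−cos α − cos β, d + sin α + sin β) − atan2(−2, p) = 0.239924 rad; t = (φ − α) mod 2π = 2.245335 rad, q = (φ − β) mod 2π = 1.253988 rad → L = 3.02·(2.245335 + 7.723628 + 1.253988) = 3.02·11.222952 = 33.893314 m
RSL: p² = d² − 2 + 2cos(α−β) − 2d(sin α + sin β) = 128.024445; p = √p² = 11.314789; φ = atan2(cos α + cos β, d − sin α − sin β) − atan2(2, p) = -0.165609 rad; t = (α − φ) mod 2π = 4.443384 rad, q = (β − φ) mod 2π = 5.434731 rad → L = 3.02·(4.443384 + 11.314789 + 5.434731) = 3.02·21.192903 = 64.002567 m
RLR: c = (6 − d² + 2cos(α−β) + 2d(sin α − sin β))/8 = -11.097398, |c| > 1 → infeasible
LRL: c = (6 − d² + 2cos(α−β) − 2d(sin α − sin β))/8 = -10.814898, |c| > 1 → infeasible
Shortest: LSR with L = 33.893314 m ≈ 33.8933 m
Convert LSR to answer units (arcs ×180/π): t = 2.245335·180/π = 128.6482°, p = ρ·p = 3.02·7.723628 = 23.3254 m, q = 1.253988·180/π = 71.8482°, L = 33.8933 m.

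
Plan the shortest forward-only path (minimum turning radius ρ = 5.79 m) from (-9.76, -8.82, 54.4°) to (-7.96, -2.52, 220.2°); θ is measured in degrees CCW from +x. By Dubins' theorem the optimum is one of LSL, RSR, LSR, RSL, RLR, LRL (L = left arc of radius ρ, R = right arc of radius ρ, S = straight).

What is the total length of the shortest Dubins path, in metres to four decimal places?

Let ψ = atan2(Δy, Δx) = atan2(6.30, 1.80) = 74.0546° be the start→goal bearing.
Normalize: d = |goal − start| / ρ = 6.552099/5.79 = 1.131623, α = (θ_start − ψ) mod 360° = 340.3454° = 5.940148 rad, β = (θ_goal − ψ) mod 360° = 146.1454° = 2.550718 rad.
Common terms: sin α = -0.336349, cos α = 0.941737, sin β = 0.557087, cos β = -0.830454, cos(α−β) = -0.969445, d² = 1.280571. Work in radians in the unit-radius frame; every candidate has L = ρ·(t + p + q).
LSL: p² = 2 + d² − 2cos(α−β) + 2d(sin α − sin β) = 3.197395; p = √p² = 1.788126; φ = atan2(cos β − cos α, d + sin α − sin β) = -1.437195 rad; t = (φ − α) mod 2π = 5.189028 rad, q = (β − φ) mod 2π = 3.987913 rad → L = 5.79·(5.189028 + 1.788126 + 3.987913) = 5.79·10.965067 = 63.487739 m
RSR: p² = 2 + d² − 2cos(α−β) + 2d(sin β − sin α) = 7.241529; p = √p² = 2.691009; φ = atan2(cos α − cos β, d − sin α + sin β) = 0.718904 rad; t = (α − φ) mod 2π = 5.221244 rad, q = (φ − β) mod 2π = 4.451371 rad → L = 5.79·(5.221244 + 2.691009 + 4.451371) = 5.79·12.363624 = 71.585381 m
LSR: p² = d² − 2 + 2cos(α−β) + 2d(sin α + sin β) = -2.158735 < 0 → infeasible
RSL: p² = d² − 2 + 2cos(α−β) − 2d(sin α + sin β) = -3.157904 < 0 → infeasible
RLR: c = (6 − d² + 2cos(α−β) + 2d(sin α − sin β))/8 = 0.094809; p = 2π − arccos c = 4.807340 rad; φ = atan2(cos α − cos β, d − sin α + sin β) = 0.718904 rad; t = (α − φ + p/2) mod 2π = 1.341729 rad, q = (α − β − t + p) mod 2π = 0.571856 rad → L = 5.79·(1.341729 + 4.807340 + 0.571856) = 5.79·6.720925 = 38.914156 m
LRL: c = (6 − d² + 2cos(α−β) − 2d(sin α − sin β))/8 = 0.600326; p = 2π − arccos c = 5.356297 rad; φ = atan2(cos β − cos α, d + sin α − sin β) = -1.437195 rad; t = (φ − α + p/2) mod 2π = 1.583992 rad, q = (β − α − t + p) mod 2π = 0.382876 rad → L = 5.79·(1.583992 + 5.356297 + 0.382876) = 5.79·7.323165 = 42.401125 m
Shortest: RLR with L = 38.914156 m ≈ 38.9142 m

38.9142 m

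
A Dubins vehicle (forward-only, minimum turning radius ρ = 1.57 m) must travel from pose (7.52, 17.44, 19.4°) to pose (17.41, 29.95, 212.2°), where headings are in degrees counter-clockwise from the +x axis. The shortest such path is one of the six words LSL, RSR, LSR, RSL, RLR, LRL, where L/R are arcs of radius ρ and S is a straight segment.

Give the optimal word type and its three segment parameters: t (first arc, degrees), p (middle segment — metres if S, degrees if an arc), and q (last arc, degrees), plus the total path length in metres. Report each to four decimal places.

LSL: t = 21.3752°, p = 14.8533 m, q = 171.4248°, L = 20.1364 m

Let ψ = atan2(Δy, Δx) = atan2(12.51, 9.89) = 51.6712° be the start→goal bearing.
Normalize: d = |goal − start| / ρ = 15.947169/1.57 = 10.157433, α = (θ_start − ψ) mod 360° = 327.7288° = 5.719946 rad, β = (θ_goal − ψ) mod 360° = 160.5288° = 2.801755 rad.
Common terms: sin α = -0.533928, cos α = 0.845530, sin β = 0.333334, cos β = -0.942809, cos(α−β) = -0.975149, d² = 103.173435. Work in radians in the unit-radius frame; every candidate has L = ρ·(t + p + q).
LSL: p² = 2 + d² − 2cos(α−β) + 2d(sin α − sin β) = 89.505425; p = √p² = 9.460731; φ = atan2(cos β − cos α, d + sin α − sin β) = -0.190172 rad; t = (φ − α) mod 2π = 0.373068 rad, q = (β − φ) mod 2π = 2.991927 rad → L = 1.57·(0.373068 + 9.460731 + 2.991927) = 1.57·12.825726 = 20.136389 m
RSR: p² = 2 + d² − 2cos(α−β) + 2d(sin β − sin α) = 124.742042; p = √p² = 11.168798; φ = atan2(cos α − cos β, d − sin α + sin β) = 0.160811 rad; t = (α − φ) mod 2π = 5.559134 rad, q = (φ − β) mod 2π = 3.642241 rad → L = 1.57·(5.559134 + 11.168798 + 3.642241) = 1.57·20.370174 = 31.981172 m
LSR: p² = d² − 2 + 2cos(α−β) + 2d(sin α + sin β) = 95.148090; p = √p² = 9.754388; φ = atan2(−cos α − cos β, d + sin α + sin β) − atan2(−2, p) = 0.212003 rad; t = (φ − α) mod 2π = 0.775242 rad, q = (φ − β) mod 2π = 3.693433 rad → L = 1.57·(0.775242 + 9.754388 + 3.693433) = 1.57·14.223063 = 22.330210 m
RSL: p² = d² − 2 + 2cos(α−β) − 2d(sin α + sin β) = 103.298183; p = √p² = 10.163571; φ = atan2(cos α + cos β, d − sin α − sin β) − atan2(2, p) = -0.203690 rad; t = (α − φ) mod 2π = 5.923636 rad, q = (β − φ) mod 2π = 3.005445 rad → L = 1.57·(5.923636 + 10.163571 + 3.005445) = 1.57·19.092653 = 29.975464 m
RLR: c = (6 − d² + 2cos(α−β) + 2d(sin α − sin β))/8 = -14.592755, |c| > 1 → infeasible
LRL: c = (6 − d² + 2cos(α−β) − 2d(sin α − sin β))/8 = -10.188178, |c| > 1 → infeasible
Shortest: LSL with L = 20.136389 m ≈ 20.1364 m
Convert LSL to answer units (arcs ×180/π): t = 0.373068·180/π = 21.3752°, p = ρ·p = 1.57·9.460731 = 14.8533 m, q = 2.991927·180/π = 171.4248°, L = 20.1364 m.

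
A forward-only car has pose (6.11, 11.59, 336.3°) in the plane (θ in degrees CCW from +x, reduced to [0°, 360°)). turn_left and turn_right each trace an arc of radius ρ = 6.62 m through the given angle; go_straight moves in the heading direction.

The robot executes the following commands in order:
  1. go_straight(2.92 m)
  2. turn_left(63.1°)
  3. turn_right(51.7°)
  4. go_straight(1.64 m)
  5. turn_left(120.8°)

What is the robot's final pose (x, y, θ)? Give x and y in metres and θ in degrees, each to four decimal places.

set_pose: (x, y, θ) = (6.1100, 11.5900, 336.3000°), ρ = 6.62
go_straight(2.92): x += 2.92·cos θ, y += 2.92·sin θ → (8.7837, 10.4163, 336.3000°)
turn_left(63.1°): centre at ρ to the left, rotate +63.1° → (15.6465, 11.3625, 399.4000° ≡ 39.4000°)
turn_right(51.7°): centre at ρ to the right, rotate −51.7° → (21.2587, 12.7150, -12.3000° ≡ 347.7000°)
go_straight(1.64): x += 1.64·cos θ, y += 1.64·sin θ → (22.8611, 12.3657, 347.7000°)
turn_left(120.8°): centre at ρ to the left, rotate +120.8° → (30.5492, 20.9343, 468.5000° ≡ 108.5000°)

(30.5492, 20.9343, 108.5000°)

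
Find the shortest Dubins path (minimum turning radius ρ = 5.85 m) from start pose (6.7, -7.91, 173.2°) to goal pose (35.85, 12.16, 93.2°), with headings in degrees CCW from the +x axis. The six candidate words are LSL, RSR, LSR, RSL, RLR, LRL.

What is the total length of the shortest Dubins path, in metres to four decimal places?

Let ψ = atan2(Δy, Δx) = atan2(20.07, 29.15) = 34.5477° be the start→goal bearing.
Normalize: d = |goal − start| / ρ = 35.391064/5.85 = 6.049755, α = (θ_start − ψ) mod 360° = 138.6523° = 2.419939 rad, β = (θ_goal − ψ) mod 360° = 58.6523° = 1.023676 rad.
Common terms: sin α = 0.660627, cos α = -0.750714, sin β = 0.854026, cos β = 0.520230, cos(α−β) = 0.173648, d² = 36.599530. Work in radians in the unit-radius frame; every candidate has L = ρ·(t + p + q).
LSL: p² = 2 + d² − 2cos(α−β) + 2d(sin α − sin β) = 35.912202; p = √p² = 5.992679; φ = atan2(cos β − cos α, d + sin α − sin β) = 0.213706 rad; t = (φ − α) mod 2π = 4.076952 rad, q = (β − φ) mod 2π = 0.809970 rad → L = 5.85·(4.076952 + 5.992679 + 0.809970) = 5.85·10.879601 = 63.645665 m
RSR: p² = 2 + d² − 2cos(α−β) + 2d(sin β − sin α) = 40.592265; p = √p² = 6.371206; φ = atan2(cos α − cos β, d − sin α + sin β) = -0.200830 rad; t = (α − φ) mod 2π = 2.620769 rad, q = (φ − β) mod 2π = 5.058680 rad → L = 5.85·(2.620769 + 6.371206 + 5.058680) = 5.85·14.050655 = 82.196330 m
LSR: p² = d² − 2 + 2cos(α−β) + 2d(sin α + sin β) = 53.273383; p = √p² = 7.298862; φ = atan2(−cos α − cos β, d + sin α + sin β) − atan2(−2, p) = 0.297911 rad; t = (φ − α) mod 2π = 4.161157 rad, q = (φ − β) mod 2π = 5.557420 rad → L = 5.85·(4.161157 + 7.298862 + 5.557420) = 5.85·17.017439 = 99.552019 m
RSL: p² = d² − 2 + 2cos(α−β) − 2d(sin α + sin β) = 16.620269; p = √p² = 4.076796; φ = atan2(cos α + cos β, d − sin α − sin β) − atan2(2, p) = -0.506863 rad; t = (α − φ) mod 2π = 2.926802 rad, q = (β − φ) mod 2π = 1.530538 rad → L = 5.85·(2.926802 + 4.076796 + 1.530538) = 5.85·8.534136 = 49.924698 m
RLR: c = (6 − d² + 2cos(α−β) + 2d(sin α − sin β))/8 = -4.074033, |c| > 1 → infeasible
LRL: c = (6 − d² + 2cos(α−β) − 2d(sin α − sin β))/8 = -3.489025, |c| > 1 → infeasible
Shortest: RSL with L = 49.924698 m ≈ 49.9247 m

49.9247 m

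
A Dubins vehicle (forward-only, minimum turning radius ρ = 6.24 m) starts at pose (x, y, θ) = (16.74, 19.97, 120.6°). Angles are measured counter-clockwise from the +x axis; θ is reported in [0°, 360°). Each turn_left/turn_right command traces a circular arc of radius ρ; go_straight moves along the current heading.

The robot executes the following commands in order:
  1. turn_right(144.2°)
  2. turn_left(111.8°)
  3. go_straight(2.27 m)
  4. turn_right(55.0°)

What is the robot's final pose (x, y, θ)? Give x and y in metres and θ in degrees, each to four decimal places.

set_pose: (x, y, θ) = (16.7400, 19.9700, 120.6000°), ρ = 6.24
turn_right(144.2°): centre at ρ to the right, rotate −144.2° → (24.6092, 28.8645, -23.6000° ≡ 336.4000°)
turn_left(111.8°): centre at ρ to the left, rotate +111.8° → (33.3443, 34.3866, 448.2000° ≡ 88.2000°)
go_straight(2.27): x += 2.27·cos θ, y += 2.27·sin θ → (33.4156, 36.6555, 88.2000°)
turn_right(55.0°): centre at ρ to the right, rotate −55.0° → (36.2357, 41.6809, 33.2000°)

(36.2357, 41.6809, 33.2000°)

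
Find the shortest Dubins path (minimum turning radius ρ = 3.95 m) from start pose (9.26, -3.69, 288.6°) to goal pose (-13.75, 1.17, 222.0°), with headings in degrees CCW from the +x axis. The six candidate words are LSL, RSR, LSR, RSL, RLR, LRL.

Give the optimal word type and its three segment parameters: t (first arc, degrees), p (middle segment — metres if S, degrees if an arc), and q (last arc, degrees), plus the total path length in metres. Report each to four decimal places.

RSL: t = 147.2682°, p = 14.9687 m, q = 80.6682°, L = 30.6828 m

Let ψ = atan2(Δy, Δx) = atan2(4.86, -23.01) = 168.0737° be the start→goal bearing.
Normalize: d = |goal − start| / ρ = 23.517647/3.95 = 5.953835, α = (θ_start − ψ) mod 360° = 120.5263° = 2.103581 rad, β = (θ_goal − ψ) mod 360° = 53.9263° = 0.941191 rad.
Common terms: sin α = 0.861396, cos α = -0.507934, sin β = 0.808260, cos β = 0.588825, cos(α−β) = 0.397148, d² = 35.448146. Work in radians in the unit-radius frame; every candidate has L = ρ·(t + p + q).
LSL: p² = 2 + d² − 2cos(α−β) + 2d(sin α − sin β) = 37.286574; p = √p² = 6.106273; φ = atan2(cos β − cos α, d + sin α − sin β) = 0.180592 rad; t = (φ − α) mod 2π = 4.360196 rad, q = (β − φ) mod 2π = 0.760600 rad → L = 3.95·(4.360196 + 6.106273 + 0.760600) = 3.95·11.227069 = 44.346924 m
RSR: p² = 2 + d² − 2cos(α−β) + 2d(sin β − sin α) = 36.021126; p = √p² = 6.001760; φ = atan2(cos α − cos β, d − sin α + sin β) = -0.183772 rad; t = (α − φ) mod 2π = 2.287353 rad, q = (φ − β) mod 2π = 5.158222 rad → L = 3.95·(2.287353 + 6.001760 + 5.158222) = 3.95·13.447335 = 53.116973 m
LSR: p² = d² − 2 + 2cos(α−β) + 2d(sin α + sin β) = 54.124157; p = √p² = 7.356912; φ = atan2(−cos α − cos β, d + sin α + sin β) − atan2(−2, p) = 0.254828 rad; t = (φ − α) mod 2π = 4.434432 rad, q = (φ − β) mod 2π = 5.596822 rad → L = 3.95·(4.434432 + 7.356912 + 5.596822) = 3.95·17.388166 = 68.683257 m
RSL: p² = d² − 2 + 2cos(α−β) − 2d(sin α + sin β) = 14.360726; p = √p² = 3.789555; φ = atan2(cos α + cos β, d − sin α − sin β) − atan2(2, p) = -0.466734 rad; t = (α − φ) mod 2π = 2.570315 rad, q = (β − φ) mod 2π = 1.407926 rad → L = 3.95·(2.570315 + 3.789555 + 1.407926) = 3.95·7.767795 = 30.682791 m
RLR: c = (6 − d² + 2cos(α−β) + 2d(sin α − sin β))/8 = -3.502641, |c| > 1 → infeasible
LRL: c = (6 − d² + 2cos(α−β) − 2d(sin α − sin β))/8 = -3.660822, |c| > 1 → infeasible
Shortest: RSL with L = 30.682791 m ≈ 30.6828 m
Convert RSL to answer units (arcs ×180/π): t = 2.570315·180/π = 147.2682°, p = ρ·p = 3.95·3.789555 = 14.9687 m, q = 1.407926·180/π = 80.6682°, L = 30.6828 m.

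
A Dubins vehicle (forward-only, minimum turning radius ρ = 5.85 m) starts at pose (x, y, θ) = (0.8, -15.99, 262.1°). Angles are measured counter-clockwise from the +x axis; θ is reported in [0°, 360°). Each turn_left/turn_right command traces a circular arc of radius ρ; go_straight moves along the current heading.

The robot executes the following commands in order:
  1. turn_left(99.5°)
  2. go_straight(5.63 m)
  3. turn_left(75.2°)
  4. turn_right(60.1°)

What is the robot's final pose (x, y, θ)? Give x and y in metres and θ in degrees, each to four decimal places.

set_pose: (x, y, θ) = (0.8000, -15.9900, 262.1000°), ρ = 5.85
turn_left(99.5°): centre at ρ to the left, rotate +99.5° → (6.7578, -22.6418, 361.6000° ≡ 1.6000°)
go_straight(5.63): x += 5.63·cos θ, y += 5.63·sin θ → (12.3856, -22.4846, 1.6000°)
turn_left(75.2°): centre at ρ to the left, rotate +75.2° → (17.9177, -17.9727, 76.8000°)
turn_right(60.1°): centre at ρ to the right, rotate −60.1° → (21.9321, -13.7053, 16.7000°)

(21.9321, -13.7053, 16.7000°)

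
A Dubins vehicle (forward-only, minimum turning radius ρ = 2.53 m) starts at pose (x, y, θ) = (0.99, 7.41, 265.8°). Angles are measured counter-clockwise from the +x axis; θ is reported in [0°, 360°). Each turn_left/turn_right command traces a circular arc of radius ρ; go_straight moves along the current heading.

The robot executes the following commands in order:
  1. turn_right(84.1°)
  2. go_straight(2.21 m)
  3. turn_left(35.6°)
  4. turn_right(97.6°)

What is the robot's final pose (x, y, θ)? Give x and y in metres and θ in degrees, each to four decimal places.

(-8.8561, 5.2435, 119.7000°)

set_pose: (x, y, θ) = (0.9900, 7.4100, 265.8000°), ρ = 2.53
turn_right(84.1°): centre at ρ to the right, rotate −84.1° → (-1.4582, 5.0664, 181.7000°)
go_straight(2.21): x += 2.21·cos θ, y += 2.21·sin θ → (-3.6672, 5.0008, 181.7000°)
turn_left(35.6°): centre at ρ to the left, rotate +35.6° → (-5.1253, 4.4845, 217.3000°)
turn_right(97.6°): centre at ρ to the right, rotate −97.6° → (-8.8561, 5.2435, 119.7000°)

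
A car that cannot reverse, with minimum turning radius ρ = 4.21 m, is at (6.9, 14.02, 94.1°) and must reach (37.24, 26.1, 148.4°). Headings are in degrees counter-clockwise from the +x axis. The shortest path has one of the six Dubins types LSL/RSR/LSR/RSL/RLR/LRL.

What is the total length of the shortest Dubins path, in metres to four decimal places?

Let ψ = atan2(Δy, Δx) = atan2(12.08, 30.34) = 21.7102° be the start→goal bearing.
Normalize: d = |goal − start| / ρ = 32.656424/4.21 = 7.756870, α = (θ_start − ψ) mod 360° = 72.3898° = 1.263441 rad, β = (θ_goal − ψ) mod 360° = 126.6898° = 2.211154 rad.
Common terms: sin α = 0.953137, cos α = 0.302539, sin β = 0.801882, cos β = -0.597483, cos(α−β) = 0.583541, d² = 60.169035. Work in radians in the unit-radius frame; every candidate has L = ρ·(t + p + q).
LSL: p² = 2 + d² − 2cos(α−β) + 2d(sin α − sin β) = 63.348484; p = √p² = 7.959176; φ = atan2(cos β − cos α, d + sin α − sin β) = -0.113322 rad; t = (φ − α) mod 2π = 4.906423 rad, q = (β − φ) mod 2π = 2.324477 rad → L = 4.21·(4.906423 + 7.959176 + 2.324477) = 4.21·15.190075 = 63.950217 m
RSR: p² = 2 + d² − 2cos(α−β) + 2d(sin β − sin α) = 58.655421; p = √p² = 7.658683; φ = atan2(cos α − cos β, d − sin α + sin β) = 0.117789 rad; t = (α − φ) mod 2π = 1.145652 rad, q = (φ − β) mod 2π = 4.189820 rad → L = 4.21·(1.145652 + 7.658683 + 4.189820) = 4.21·12.994154 = 54.705389 m
LSR: p² = d² − 2 + 2cos(α−β) + 2d(sin α + sin β) = 86.563023; p = √p² = 9.303925; φ = atan2(−cos α − cos β, d + sin α + sin β) − atan2(−2, p) = 0.242739 rad; t = (φ − α) mod 2π = 5.262483 rad, q = (φ − β) mod 2π = 4.314770 rad → L = 4.21·(5.262483 + 9.303925 + 4.314770) = 4.21·18.881178 = 79.489760 m
RSL: p² = d² − 2 + 2cos(α−β) − 2d(sin α + sin β) = 32.109212; p = √p² = 5.666499; φ = atan2(cos α + cos β, d − sin α − sin β) − atan2(2, p) = -0.388404 rad; t = (α − φ) mod 2π = 1.651845 rad, q = (β − φ) mod 2π = 2.599559 rad → L = 4.21·(1.651845 + 5.666499 + 2.599559) = 4.21·9.917903 = 41.754372 m
RLR: c = (6 − d² + 2cos(α−β) + 2d(sin α − sin β))/8 = -6.331928, |c| > 1 → infeasible
LRL: c = (6 − d² + 2cos(α−β) − 2d(sin α − sin β))/8 = -6.918561, |c| > 1 → infeasible
Shortest: RSL with L = 41.754372 m ≈ 41.7544 m

41.7544 m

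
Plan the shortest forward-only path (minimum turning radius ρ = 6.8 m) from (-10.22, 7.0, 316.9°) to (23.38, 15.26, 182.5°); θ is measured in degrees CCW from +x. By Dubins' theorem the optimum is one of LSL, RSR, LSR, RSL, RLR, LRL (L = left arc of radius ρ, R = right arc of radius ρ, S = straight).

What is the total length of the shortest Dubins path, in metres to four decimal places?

56.2336 m

Let ψ = atan2(Δy, Δx) = atan2(8.26, 33.60) = 13.8113° be the start→goal bearing.
Normalize: d = |goal − start| / ρ = 34.600399/6.8 = 5.088294, α = (θ_start − ψ) mod 360° = 303.0887° = 5.289895 rad, β = (θ_goal − ψ) mod 360° = 168.6887° = 2.944173 rad.
Common terms: sin α = -0.837827, cos α = 0.545936, sin β = 0.196140, cos β = -0.980576, cos(α−β) = -0.699663, d² = 25.890735. Work in radians in the unit-radius frame; every candidate has L = ρ·(t + p + q).
LSL: p² = 2 + d² − 2cos(α−β) + 2d(sin α − sin β) = 18.767807; p = √p² = 4.332183; φ = atan2(cos β − cos α, d + sin α − sin β) = -0.360098 rad; t = (φ − α) mod 2π = 0.633193 rad, q = (β − φ) mod 2π = 3.304270 rad → L = 6.8·(0.633193 + 4.332183 + 3.304270) = 6.8·8.269646 = 56.233590 m
RSR: p² = 2 + d² − 2cos(α−β) + 2d(sin β − sin α) = 39.812317; p = √p² = 6.309700; φ = atan2(cos α − cos β, d − sin α + sin β) = 0.244355 rad; t = (α − φ) mod 2π = 5.045540 rad, q = (φ − β) mod 2π = 3.583368 rad → L = 6.8·(5.045540 + 6.309700 + 3.583368) = 6.8·14.938608 = 101.582535 m
LSR: p² = d² − 2 + 2cos(α−β) + 2d(sin α + sin β) = 15.961229; p = √p² = 3.995151; φ = atan2(−cos α − cos β, d + sin α + sin β) − atan2(−2, p) = 0.561570 rad; t = (φ − α) mod 2π = 1.554860 rad, q = (φ − β) mod 2π = 3.900583 rad → L = 6.8·(1.554860 + 3.995151 + 3.900583) = 6.8·9.450593 = 64.264034 m
RSL: p² = d² − 2 + 2cos(α−β) − 2d(sin α + sin β) = 29.021589; p = √p² = 5.387169; φ = atan2(cos α + cos β, d − sin α − sin β) − atan2(2, p) = -0.431190 rad; t = (α − φ) mod 2π = 5.721085 rad, q = (β − φ) mod 2π = 3.375362 rad → L = 6.8·(5.721085 + 5.387169 + 3.375362) = 6.8·14.483616 = 98.488590 m
RLR: c = (6 − d² + 2cos(α−β) + 2d(sin α − sin β))/8 = -3.976540, |c| > 1 → infeasible
LRL: c = (6 − d² + 2cos(α−β) − 2d(sin α − sin β))/8 = -1.345976, |c| > 1 → infeasible
Shortest: LSL with L = 56.233590 m ≈ 56.2336 m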